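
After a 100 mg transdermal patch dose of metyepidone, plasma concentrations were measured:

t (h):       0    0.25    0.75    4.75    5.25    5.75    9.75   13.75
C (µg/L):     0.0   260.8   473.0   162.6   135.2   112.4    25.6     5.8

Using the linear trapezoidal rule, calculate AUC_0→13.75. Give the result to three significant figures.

AUC = 1960 µg/L·h

Trapezoidal AUC_0→13.75:
  [0→0.25]: (0.0+260.8)/2 × 0.25 = 32.6
  [0.25→0.75]: (260.8+473.0)/2 × 0.5 = 183.45
  [0.75→4.75]: (473.0+162.6)/2 × 4 = 1271.2
  [4.75→5.25]: (162.6+135.2)/2 × 0.5 = 74.45
  [5.25→5.75]: (135.2+112.4)/2 × 0.5 = 61.9
  [5.75→9.75]: (112.4+25.6)/2 × 4 = 276.0
  [9.75→13.75]: (25.6+5.8)/2 × 4 = 62.8
  Sum = 1962.4 µg/L·h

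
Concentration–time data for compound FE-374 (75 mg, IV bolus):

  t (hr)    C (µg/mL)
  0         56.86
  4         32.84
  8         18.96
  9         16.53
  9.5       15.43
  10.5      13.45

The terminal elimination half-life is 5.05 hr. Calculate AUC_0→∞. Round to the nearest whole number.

AUC = 421 µg/mL·hr

Trapezoidal AUC_0→10.5:
  [0→4]: (56.86+32.84)/2 × 4 = 179.4
  [4→8]: (32.84+18.96)/2 × 4 = 103.6
  [8→9]: (18.96+16.53)/2 × 1 = 17.745
  [9→9.5]: (16.53+15.43)/2 × 0.5 = 7.99
  [9.5→10.5]: (15.43+13.45)/2 × 1 = 14.44
  Sum = 323.175 µg/mL·hr
k_e = ln2 / t½ = 0.693147 / 5.05 = 0.1373 hr^-1
Extrapolated tail: C_last / k_e = 13.45 / 0.1373 = 97.961
AUC_0→∞ = 323.175 + 97.961 = 421.136 µg/mL·hr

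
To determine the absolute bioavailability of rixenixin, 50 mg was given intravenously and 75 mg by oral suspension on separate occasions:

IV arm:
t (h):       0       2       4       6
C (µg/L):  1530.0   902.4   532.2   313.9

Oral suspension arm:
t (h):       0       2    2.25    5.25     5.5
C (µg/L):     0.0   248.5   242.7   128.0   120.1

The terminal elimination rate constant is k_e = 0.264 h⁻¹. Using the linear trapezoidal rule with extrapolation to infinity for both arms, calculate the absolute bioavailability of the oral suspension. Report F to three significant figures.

F = 0.153

Trapezoidal AUC_0→6 (IV):
  [0→2]: (1530.0+902.4)/2 × 2 = 2432.4
  [2→4]: (902.4+532.2)/2 × 2 = 1434.6
  [4→6]: (532.2+313.9)/2 × 2 = 846.1
  Sum = 4713.1 µg/L·h
IV tail: 313.9/0.264 = 1189.015; AUC_iv,0→∞ = 4713.1 + 1189.015 = 5902.115 µg/L·h
Trapezoidal AUC_0→5.5 (oral suspension):
  [0→2]: (0.0+248.5)/2 × 2 = 248.5
  [2→2.25]: (248.5+242.7)/2 × 0.25 = 61.4
  [2.25→5.25]: (242.7+128.0)/2 × 3 = 556.05
  [5.25→5.5]: (128.0+120.1)/2 × 0.25 = 31.0125
  Sum = 896.9625 µg/L·h
oral suspension tail: 120.1/0.264 = 454.924; AUC_ev,0→∞ = 896.9625 + 454.924 = 1351.8865 µg/L·h
F = (AUC_ev/D_ev)/(AUC_iv/D_iv) = (1351.8865/75)/(5902.115/50) = 18.0252/118.0423 = 0.1527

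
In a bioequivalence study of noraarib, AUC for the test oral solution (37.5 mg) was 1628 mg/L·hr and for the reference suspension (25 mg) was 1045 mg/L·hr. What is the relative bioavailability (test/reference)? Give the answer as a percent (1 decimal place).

F_rel = 103.9%

F_rel = (AUC_test/D_test) / (AUC_ref/D_ref)
      = (1628/37.5) / (1045/25)
      = 43.4133 / 41.8 = 1.0386 = 103.86%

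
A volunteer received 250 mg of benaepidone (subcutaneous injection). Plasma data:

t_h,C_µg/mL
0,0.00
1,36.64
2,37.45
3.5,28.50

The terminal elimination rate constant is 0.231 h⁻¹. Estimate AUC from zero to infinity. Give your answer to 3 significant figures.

Trapezoidal AUC_0→3.5:
  [0→1]: (0.00+36.64)/2 × 1 = 18.32
  [1→2]: (36.64+37.45)/2 × 1 = 37.045
  [2→3.5]: (37.45+28.50)/2 × 1.5 = 49.4625
  Sum = 104.8275 µg/mL·h
Extrapolated tail: C_last / k_e = 28.50 / 0.231 = 123.377
AUC_0→∞ = 104.8275 + 123.377 = 228.2045 µg/mL·h

AUC = 228 µg/mL·h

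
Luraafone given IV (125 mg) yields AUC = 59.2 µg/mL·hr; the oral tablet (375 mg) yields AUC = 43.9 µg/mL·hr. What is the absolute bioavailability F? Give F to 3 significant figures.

F = (AUC_ev / D_ev) / (AUC_iv / D_iv)
  = (43.9/375) / (59.2/125)
  = 0.117067 / 0.4736 = 0.2472

F = 0.247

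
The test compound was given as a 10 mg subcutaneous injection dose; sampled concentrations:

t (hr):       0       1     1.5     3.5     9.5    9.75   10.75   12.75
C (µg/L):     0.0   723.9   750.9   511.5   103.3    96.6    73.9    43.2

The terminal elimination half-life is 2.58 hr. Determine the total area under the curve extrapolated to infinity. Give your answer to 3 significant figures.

AUC = 4230 µg/L·hr

Trapezoidal AUC_0→12.75:
  [0→1]: (0.0+723.9)/2 × 1 = 361.95
  [1→1.5]: (723.9+750.9)/2 × 0.5 = 368.7
  [1.5→3.5]: (750.9+511.5)/2 × 2 = 1262.4
  [3.5→9.5]: (511.5+103.3)/2 × 6 = 1844.4
  [9.5→9.75]: (103.3+96.6)/2 × 0.25 = 24.9875
  [9.75→10.75]: (96.6+73.9)/2 × 1 = 85.25
  [10.75→12.75]: (73.9+43.2)/2 × 2 = 117.1
  Sum = 4064.7875 µg/L·hr
k_e = ln2 / t½ = 0.693147 / 2.58 = 0.2687 hr^-1
Extrapolated tail: C_last / k_e = 43.2 / 0.2687 = 160.774
AUC_0→∞ = 4064.7875 + 160.774 = 4225.5615 µg/L·hr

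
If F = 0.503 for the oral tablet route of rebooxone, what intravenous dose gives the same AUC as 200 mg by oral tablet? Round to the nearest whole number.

D_iv = 101 mg

Systemic exposure from an extravascular dose = F × D_ev, so the equivalent IV dose is F × D_ev.
D_iv = F × D_ev = 0.503 × 200 = 100.6 mg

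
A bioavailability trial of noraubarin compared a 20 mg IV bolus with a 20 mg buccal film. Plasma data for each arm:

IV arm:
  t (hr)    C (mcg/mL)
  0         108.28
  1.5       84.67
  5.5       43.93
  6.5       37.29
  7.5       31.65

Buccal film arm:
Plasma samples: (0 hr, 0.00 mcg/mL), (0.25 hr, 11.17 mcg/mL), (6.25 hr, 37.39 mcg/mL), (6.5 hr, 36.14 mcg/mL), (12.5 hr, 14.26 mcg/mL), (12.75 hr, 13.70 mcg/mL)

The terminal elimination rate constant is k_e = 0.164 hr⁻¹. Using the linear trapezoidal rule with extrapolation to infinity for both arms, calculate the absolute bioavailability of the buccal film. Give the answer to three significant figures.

F = 0.589

Trapezoidal AUC_0→7.5 (IV):
  [0→1.5]: (108.28+84.67)/2 × 1.5 = 144.7125
  [1.5→5.5]: (84.67+43.93)/2 × 4 = 257.2
  [5.5→6.5]: (43.93+37.29)/2 × 1 = 40.61
  [6.5→7.5]: (37.29+31.65)/2 × 1 = 34.47
  Sum = 476.9925 mcg/mL·hr
IV tail: 31.65/0.164 = 192.988; AUC_iv,0→∞ = 476.9925 + 192.988 = 669.9805 mcg/mL·hr
Trapezoidal AUC_0→12.75 (buccal film):
  [0→0.25]: (0.00+11.17)/2 × 0.25 = 1.39625
  [0.25→6.25]: (11.17+37.39)/2 × 6 = 145.68
  [6.25→6.5]: (37.39+36.14)/2 × 0.25 = 9.19125
  [6.5→12.5]: (36.14+14.26)/2 × 6 = 151.2
  [12.5→12.75]: (14.26+13.70)/2 × 0.25 = 3.495
  Sum = 310.9625 mcg/mL·hr
buccal film tail: 13.70/0.164 = 83.537; AUC_ev,0→∞ = 310.9625 + 83.537 = 394.4995 mcg/mL·hr
F = (AUC_ev/D_ev)/(AUC_iv/D_iv) = (394.4995/20)/(669.9805/20) = 19.724975/33.499025 = 0.5888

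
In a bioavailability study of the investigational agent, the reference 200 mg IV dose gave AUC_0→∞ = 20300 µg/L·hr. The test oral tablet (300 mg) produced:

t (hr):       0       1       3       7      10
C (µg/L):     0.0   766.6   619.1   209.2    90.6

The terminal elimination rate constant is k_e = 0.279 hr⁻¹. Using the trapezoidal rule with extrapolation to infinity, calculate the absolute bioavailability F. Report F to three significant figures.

F = 0.138

Trapezoidal AUC_0→10 (oral tablet):
  [0→1]: (0.0+766.6)/2 × 1 = 383.3
  [1→3]: (766.6+619.1)/2 × 2 = 1385.7
  [3→7]: (619.1+209.2)/2 × 4 = 1656.6
  [7→10]: (209.2+90.6)/2 × 3 = 449.7
  Sum = 3875.3 µg/L·hr
Tail: C_last/k_e = 90.6/0.279 = 324.731
AUC_0→∞ (oral tablet) = 3875.3 + 324.731 = 4200.031 µg/L·hr
F = (AUC_ev/D_ev)/(AUC_iv/D_iv) = (4200.031/300)/(20300/200) = 14.0001/101.5 = 0.1379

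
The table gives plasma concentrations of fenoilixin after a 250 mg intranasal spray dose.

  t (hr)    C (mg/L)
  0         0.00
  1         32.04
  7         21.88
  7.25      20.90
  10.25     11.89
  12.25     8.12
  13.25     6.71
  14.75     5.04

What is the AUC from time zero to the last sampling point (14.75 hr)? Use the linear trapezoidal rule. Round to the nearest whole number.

Trapezoidal AUC_0→14.75:
  [0→1]: (0.00+32.04)/2 × 1 = 16.02
  [1→7]: (32.04+21.88)/2 × 6 = 161.76
  [7→7.25]: (21.88+20.90)/2 × 0.25 = 5.3475
  [7.25→10.25]: (20.90+11.89)/2 × 3 = 49.185
  [10.25→12.25]: (11.89+8.12)/2 × 2 = 20.01
  [12.25→13.25]: (8.12+6.71)/2 × 1 = 7.415
  [13.25→14.75]: (6.71+5.04)/2 × 1.5 = 8.8125
  Sum = 268.55 mg/L·hr

AUC = 269 mg/L·hr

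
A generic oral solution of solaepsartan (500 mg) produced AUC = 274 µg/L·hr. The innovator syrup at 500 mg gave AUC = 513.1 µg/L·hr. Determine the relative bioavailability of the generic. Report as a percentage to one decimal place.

F_rel = 53.4%

F_rel = (AUC_test/D_test) / (AUC_ref/D_ref)
      = (274/500) / (513.1/500)
      = 0.548 / 1.0262 = 0.5340 = 53.40%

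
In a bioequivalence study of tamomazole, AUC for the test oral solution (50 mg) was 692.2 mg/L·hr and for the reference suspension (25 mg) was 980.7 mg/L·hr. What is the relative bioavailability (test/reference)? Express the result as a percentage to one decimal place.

F_rel = 35.3%

F_rel = (AUC_test/D_test) / (AUC_ref/D_ref)
      = (692.2/50) / (980.7/25)
      = 13.844 / 39.228 = 0.3529 = 35.29%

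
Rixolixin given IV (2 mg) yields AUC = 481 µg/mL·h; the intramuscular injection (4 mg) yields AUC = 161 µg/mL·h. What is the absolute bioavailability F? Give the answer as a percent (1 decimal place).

F = 16.7%

F = (AUC_ev / D_ev) / (AUC_iv / D_iv)
  = (161/4) / (481/2)
  = 40.25 / 240.5 = 0.1674
  = 16.74%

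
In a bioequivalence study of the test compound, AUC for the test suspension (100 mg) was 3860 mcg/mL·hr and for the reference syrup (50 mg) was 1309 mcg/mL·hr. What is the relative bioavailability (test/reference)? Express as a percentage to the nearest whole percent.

F_rel = 147%

F_rel = (AUC_test/D_test) / (AUC_ref/D_ref)
      = (3860/100) / (1309/50)
      = 38.6 / 26.18 = 1.4744 = 147.44%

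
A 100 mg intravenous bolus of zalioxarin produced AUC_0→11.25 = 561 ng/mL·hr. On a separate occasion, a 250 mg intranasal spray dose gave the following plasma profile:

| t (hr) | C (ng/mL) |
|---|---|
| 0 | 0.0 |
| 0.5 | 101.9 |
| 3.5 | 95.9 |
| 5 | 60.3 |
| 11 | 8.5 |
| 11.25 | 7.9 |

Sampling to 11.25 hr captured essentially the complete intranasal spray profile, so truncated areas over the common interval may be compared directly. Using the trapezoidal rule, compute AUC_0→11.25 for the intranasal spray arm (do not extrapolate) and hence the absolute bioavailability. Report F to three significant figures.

F = 0.462

Trapezoidal AUC_0→11.25 (intranasal spray):
  [0→0.5]: (0.0+101.9)/2 × 0.5 = 25.475
  [0.5→3.5]: (101.9+95.9)/2 × 3 = 296.7
  [3.5→5]: (95.9+60.3)/2 × 1.5 = 117.15
  [5→11]: (60.3+8.5)/2 × 6 = 206.4
  [11→11.25]: (8.5+7.9)/2 × 0.25 = 2.05
  Sum = 647.775 ng/mL·hr
F = (AUC_ev/D_ev)/(AUC_iv/D_iv) = (647.775/250)/(561/100) = 2.5911/5.61 = 0.4619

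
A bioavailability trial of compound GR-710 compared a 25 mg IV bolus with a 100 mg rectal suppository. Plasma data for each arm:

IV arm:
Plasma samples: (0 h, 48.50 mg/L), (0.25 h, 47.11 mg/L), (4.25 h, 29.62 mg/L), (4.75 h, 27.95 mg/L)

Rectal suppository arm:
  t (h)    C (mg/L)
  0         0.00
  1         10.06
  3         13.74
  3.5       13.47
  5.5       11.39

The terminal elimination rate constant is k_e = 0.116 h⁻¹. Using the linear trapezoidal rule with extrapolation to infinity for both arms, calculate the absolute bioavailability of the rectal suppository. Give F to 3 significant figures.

Trapezoidal AUC_0→4.75 (IV):
  [0→0.25]: (48.50+47.11)/2 × 0.25 = 11.95125
  [0.25→4.25]: (47.11+29.62)/2 × 4 = 153.46
  [4.25→4.75]: (29.62+27.95)/2 × 0.5 = 14.3925
  Sum = 179.80375 mg/L·h
IV tail: 27.95/0.116 = 240.948; AUC_iv,0→∞ = 179.80375 + 240.948 = 420.75175 mg/L·h
Trapezoidal AUC_0→5.5 (rectal suppository):
  [0→1]: (0.00+10.06)/2 × 1 = 5.03
  [1→3]: (10.06+13.74)/2 × 2 = 23.8
  [3→3.5]: (13.74+13.47)/2 × 0.5 = 6.8025
  [3.5→5.5]: (13.47+11.39)/2 × 2 = 24.86
  Sum = 60.4925 mg/L·h
rectal suppository tail: 11.39/0.116 = 98.190; AUC_ev,0→∞ = 60.4925 + 98.190 = 158.6825 mg/L·h
F = (AUC_ev/D_ev)/(AUC_iv/D_iv) = (158.6825/100)/(420.75175/25) = 1.586825/16.83007 = 0.0943

F = 0.0943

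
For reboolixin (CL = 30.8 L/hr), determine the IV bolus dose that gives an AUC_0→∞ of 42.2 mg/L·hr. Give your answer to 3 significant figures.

Dose_iv = CL × AUC_0→∞
     = 30.8 × 42.2 = 1299.76 mg

Dose = 1300 mg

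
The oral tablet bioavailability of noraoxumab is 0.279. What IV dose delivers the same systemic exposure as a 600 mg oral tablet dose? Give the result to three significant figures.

D_iv = 167 mg

Systemic exposure from an extravascular dose = F × D_ev, so the equivalent IV dose is F × D_ev.
D_iv = F × D_ev = 0.279 × 600 = 167.4 mg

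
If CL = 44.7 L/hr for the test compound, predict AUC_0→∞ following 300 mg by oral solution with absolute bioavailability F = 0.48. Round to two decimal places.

AUC_0→∞ = F × Dose / CL
        = 0.48 × 300 / 44.7 = 3.22148 mg/L·hr

AUC = 3.22 mg/L·hr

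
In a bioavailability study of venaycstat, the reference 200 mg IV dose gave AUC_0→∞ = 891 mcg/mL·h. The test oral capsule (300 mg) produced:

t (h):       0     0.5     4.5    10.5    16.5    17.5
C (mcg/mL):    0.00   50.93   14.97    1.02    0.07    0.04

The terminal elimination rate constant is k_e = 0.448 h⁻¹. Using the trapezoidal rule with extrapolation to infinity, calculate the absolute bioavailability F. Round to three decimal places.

Trapezoidal AUC_0→17.5 (oral capsule):
  [0→0.5]: (0.00+50.93)/2 × 0.5 = 12.7325
  [0.5→4.5]: (50.93+14.97)/2 × 4 = 131.8
  [4.5→10.5]: (14.97+1.02)/2 × 6 = 47.97
  [10.5→16.5]: (1.02+0.07)/2 × 6 = 3.27
  [16.5→17.5]: (0.07+0.04)/2 × 1 = 0.055
  Sum = 195.8275 mcg/mL·h
Tail: C_last/k_e = 0.04/0.448 = 0.089
AUC_0→∞ (oral capsule) = 195.8275 + 0.089 = 195.9165 mcg/mL·h
F = (AUC_ev/D_ev)/(AUC_iv/D_iv) = (195.9165/300)/(891/200) = 0.653055/4.455 = 0.1466

F = 0.147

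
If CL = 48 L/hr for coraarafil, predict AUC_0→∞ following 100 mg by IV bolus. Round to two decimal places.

AUC = 2.08 mg/L·hr

AUC_0→∞ = Dose_iv / CL
        = 100 / 48 = 2.08333 mg/L·hr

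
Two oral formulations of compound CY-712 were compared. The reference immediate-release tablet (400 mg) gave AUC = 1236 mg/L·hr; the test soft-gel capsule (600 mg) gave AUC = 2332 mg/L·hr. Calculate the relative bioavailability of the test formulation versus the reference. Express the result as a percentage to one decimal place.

F_rel = (AUC_test/D_test) / (AUC_ref/D_ref)
      = (2332/600) / (1236/400)
      = 3.88667 / 3.09 = 1.2578 = 125.78%

F_rel = 125.8%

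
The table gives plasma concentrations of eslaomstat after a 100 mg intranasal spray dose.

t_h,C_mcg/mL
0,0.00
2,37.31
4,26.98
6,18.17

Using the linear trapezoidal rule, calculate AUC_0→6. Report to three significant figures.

Trapezoidal AUC_0→6:
  [0→2]: (0.00+37.31)/2 × 2 = 37.31
  [2→4]: (37.31+26.98)/2 × 2 = 64.29
  [4→6]: (26.98+18.17)/2 × 2 = 45.15
  Sum = 146.75 mcg/mL·h

AUC = 147 mcg/mL·h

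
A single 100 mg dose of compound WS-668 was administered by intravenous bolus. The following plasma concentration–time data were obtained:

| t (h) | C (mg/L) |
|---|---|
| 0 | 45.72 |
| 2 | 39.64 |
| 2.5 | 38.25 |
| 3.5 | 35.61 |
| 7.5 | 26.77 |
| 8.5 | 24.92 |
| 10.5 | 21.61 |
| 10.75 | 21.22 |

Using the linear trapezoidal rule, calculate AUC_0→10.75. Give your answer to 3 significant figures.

AUC = 344 mg/L·h

Trapezoidal AUC_0→10.75:
  [0→2]: (45.72+39.64)/2 × 2 = 85.36
  [2→2.5]: (39.64+38.25)/2 × 0.5 = 19.4725
  [2.5→3.5]: (38.25+35.61)/2 × 1 = 36.93
  [3.5→7.5]: (35.61+26.77)/2 × 4 = 124.76
  [7.5→8.5]: (26.77+24.92)/2 × 1 = 25.845
  [8.5→10.5]: (24.92+21.61)/2 × 2 = 46.53
  [10.5→10.75]: (21.61+21.22)/2 × 0.25 = 5.35375
  Sum = 344.25125 mg/L·h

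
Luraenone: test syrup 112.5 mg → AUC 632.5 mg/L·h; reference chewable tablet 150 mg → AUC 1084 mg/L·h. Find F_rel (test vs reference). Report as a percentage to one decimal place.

F_rel = (AUC_test/D_test) / (AUC_ref/D_ref)
      = (632.5/112.5) / (1084/150)
      = 5.62222 / 7.22667 = 0.7780 = 77.80%

F_rel = 77.8%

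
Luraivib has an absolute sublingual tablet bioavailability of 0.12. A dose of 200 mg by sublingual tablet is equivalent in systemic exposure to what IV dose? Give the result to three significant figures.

D_iv = 24.0 mg

Systemic exposure from an extravascular dose = F × D_ev, so the equivalent IV dose is F × D_ev.
D_iv = F × D_ev = 0.12 × 200 = 24 mg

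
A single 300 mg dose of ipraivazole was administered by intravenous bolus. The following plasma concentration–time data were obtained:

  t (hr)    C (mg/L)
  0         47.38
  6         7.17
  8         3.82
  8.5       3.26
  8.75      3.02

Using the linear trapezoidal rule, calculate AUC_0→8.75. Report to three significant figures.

Trapezoidal AUC_0→8.75:
  [0→6]: (47.38+7.17)/2 × 6 = 163.65
  [6→8]: (7.17+3.82)/2 × 2 = 10.99
  [8→8.5]: (3.82+3.26)/2 × 0.5 = 1.77
  [8.5→8.75]: (3.26+3.02)/2 × 0.25 = 0.785
  Sum = 177.195 mg/L·hr

AUC = 177 mg/L·hr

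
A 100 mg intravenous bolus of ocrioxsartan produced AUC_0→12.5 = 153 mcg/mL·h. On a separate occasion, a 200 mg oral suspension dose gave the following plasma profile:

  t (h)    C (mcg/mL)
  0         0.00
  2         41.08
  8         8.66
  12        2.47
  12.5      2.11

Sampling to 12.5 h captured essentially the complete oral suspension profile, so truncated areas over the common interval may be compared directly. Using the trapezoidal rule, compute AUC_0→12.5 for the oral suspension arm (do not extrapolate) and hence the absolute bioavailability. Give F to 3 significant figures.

Trapezoidal AUC_0→12.5 (oral suspension):
  [0→2]: (0.00+41.08)/2 × 2 = 41.08
  [2→8]: (41.08+8.66)/2 × 6 = 149.22
  [8→12]: (8.66+2.47)/2 × 4 = 22.26
  [12→12.5]: (2.47+2.11)/2 × 0.5 = 1.145
  Sum = 213.705 mcg/mL·h
F = (AUC_ev/D_ev)/(AUC_iv/D_iv) = (213.705/200)/(153/100) = 1.068525/1.53 = 0.6984

F = 0.698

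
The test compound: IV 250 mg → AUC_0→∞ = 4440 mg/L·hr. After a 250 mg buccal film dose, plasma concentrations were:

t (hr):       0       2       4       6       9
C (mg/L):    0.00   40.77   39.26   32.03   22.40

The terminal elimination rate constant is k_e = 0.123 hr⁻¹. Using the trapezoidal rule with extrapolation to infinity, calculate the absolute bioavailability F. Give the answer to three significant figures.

F = 0.103

Trapezoidal AUC_0→9 (buccal film):
  [0→2]: (0.00+40.77)/2 × 2 = 40.77
  [2→4]: (40.77+39.26)/2 × 2 = 80.03
  [4→6]: (39.26+32.03)/2 × 2 = 71.29
  [6→9]: (32.03+22.40)/2 × 3 = 81.645
  Sum = 273.735 mg/L·hr
Tail: C_last/k_e = 22.40/0.123 = 182.114
AUC_0→∞ (buccal film) = 273.735 + 182.114 = 455.849 mg/L·hr
F = (AUC_ev/D_ev)/(AUC_iv/D_iv) = (455.849/250)/(4440/250) = 1.823396/17.76 = 0.1027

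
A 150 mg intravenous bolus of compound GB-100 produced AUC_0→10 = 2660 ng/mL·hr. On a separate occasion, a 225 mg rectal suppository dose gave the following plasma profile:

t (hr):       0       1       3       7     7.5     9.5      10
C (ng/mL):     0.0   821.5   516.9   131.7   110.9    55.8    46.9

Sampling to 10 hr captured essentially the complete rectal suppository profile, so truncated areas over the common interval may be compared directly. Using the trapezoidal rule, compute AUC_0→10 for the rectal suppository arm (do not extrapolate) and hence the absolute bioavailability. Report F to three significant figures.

F = 0.827

Trapezoidal AUC_0→10 (rectal suppository):
  [0→1]: (0.0+821.5)/2 × 1 = 410.75
  [1→3]: (821.5+516.9)/2 × 2 = 1338.4
  [3→7]: (516.9+131.7)/2 × 4 = 1297.2
  [7→7.5]: (131.7+110.9)/2 × 0.5 = 60.65
  [7.5→9.5]: (110.9+55.8)/2 × 2 = 166.7
  [9.5→10]: (55.8+46.9)/2 × 0.5 = 25.675
  Sum = 3299.375 ng/mL·hr
F = (AUC_ev/D_ev)/(AUC_iv/D_iv) = (3299.375/225)/(2660/150) = 14.6639/17.7333 = 0.8269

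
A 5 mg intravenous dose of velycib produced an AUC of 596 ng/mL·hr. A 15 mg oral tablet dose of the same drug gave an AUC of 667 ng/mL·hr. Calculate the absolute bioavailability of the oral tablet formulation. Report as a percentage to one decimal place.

F = 37.3%

F = (AUC_ev / D_ev) / (AUC_iv / D_iv)
  = (667/15) / (596/5)
  = 44.4667 / 119.2 = 0.3730
  = 37.30%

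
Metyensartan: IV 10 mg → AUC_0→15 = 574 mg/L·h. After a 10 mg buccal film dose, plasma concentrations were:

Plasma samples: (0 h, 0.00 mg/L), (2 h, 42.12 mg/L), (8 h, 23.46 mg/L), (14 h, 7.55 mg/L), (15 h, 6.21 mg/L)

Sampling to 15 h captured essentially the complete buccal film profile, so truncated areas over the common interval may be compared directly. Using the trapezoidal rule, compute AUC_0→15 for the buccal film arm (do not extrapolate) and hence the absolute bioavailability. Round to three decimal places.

F = 0.590

Trapezoidal AUC_0→15 (buccal film):
  [0→2]: (0.00+42.12)/2 × 2 = 42.12
  [2→8]: (42.12+23.46)/2 × 6 = 196.74
  [8→14]: (23.46+7.55)/2 × 6 = 93.03
  [14→15]: (7.55+6.21)/2 × 1 = 6.88
  Sum = 338.77 mg/L·h
F = (AUC_ev/D_ev)/(AUC_iv/D_iv) = (338.77/10)/(574/10) = 33.877/57.4 = 0.5902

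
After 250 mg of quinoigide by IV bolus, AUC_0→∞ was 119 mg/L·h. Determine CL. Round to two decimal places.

CL = 2.10 L/h

CL = Dose_iv / AUC_0→∞
   = 250 / 119 = 2.10084 L/h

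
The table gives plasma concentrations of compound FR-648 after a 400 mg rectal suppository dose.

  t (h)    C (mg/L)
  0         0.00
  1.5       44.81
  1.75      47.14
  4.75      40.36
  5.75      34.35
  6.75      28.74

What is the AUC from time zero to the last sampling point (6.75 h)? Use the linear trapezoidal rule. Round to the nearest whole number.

AUC = 245 mg/L·h

Trapezoidal AUC_0→6.75:
  [0→1.5]: (0.00+44.81)/2 × 1.5 = 33.6075
  [1.5→1.75]: (44.81+47.14)/2 × 0.25 = 11.49375
  [1.75→4.75]: (47.14+40.36)/2 × 3 = 131.25
  [4.75→5.75]: (40.36+34.35)/2 × 1 = 37.355
  [5.75→6.75]: (34.35+28.74)/2 × 1 = 31.545
  Sum = 245.25125 mg/L·h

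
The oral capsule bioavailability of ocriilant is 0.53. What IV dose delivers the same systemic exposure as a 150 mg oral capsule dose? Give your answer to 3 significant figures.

Systemic exposure from an extravascular dose = F × D_ev, so the equivalent IV dose is F × D_ev.
D_iv = F × D_ev = 0.53 × 150 = 79.5 mg

D_iv = 79.5 mg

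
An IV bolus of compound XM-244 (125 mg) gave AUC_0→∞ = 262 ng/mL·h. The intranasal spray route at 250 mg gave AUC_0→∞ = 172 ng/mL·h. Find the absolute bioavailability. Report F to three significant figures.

F = 0.328

F = (AUC_ev / D_ev) / (AUC_iv / D_iv)
  = (172/250) / (262/125)
  = 0.688 / 2.096 = 0.3282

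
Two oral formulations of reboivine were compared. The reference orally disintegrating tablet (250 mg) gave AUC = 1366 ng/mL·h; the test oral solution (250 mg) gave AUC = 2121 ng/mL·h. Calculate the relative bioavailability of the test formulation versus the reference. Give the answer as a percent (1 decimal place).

F_rel = 155.3%

F_rel = (AUC_test/D_test) / (AUC_ref/D_ref)
      = (2121/250) / (1366/250)
      = 8.484 / 5.464 = 1.5527 = 155.27%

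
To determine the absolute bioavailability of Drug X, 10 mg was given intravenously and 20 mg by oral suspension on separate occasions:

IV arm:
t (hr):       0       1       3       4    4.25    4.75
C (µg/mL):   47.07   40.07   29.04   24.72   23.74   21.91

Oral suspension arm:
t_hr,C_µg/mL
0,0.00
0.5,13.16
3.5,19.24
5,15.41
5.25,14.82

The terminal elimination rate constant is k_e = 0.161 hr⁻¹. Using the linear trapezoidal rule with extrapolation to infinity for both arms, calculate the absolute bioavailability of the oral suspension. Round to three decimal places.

Trapezoidal AUC_0→4.75 (IV):
  [0→1]: (47.07+40.07)/2 × 1 = 43.57
  [1→3]: (40.07+29.04)/2 × 2 = 69.11
  [3→4]: (29.04+24.72)/2 × 1 = 26.88
  [4→4.25]: (24.72+23.74)/2 × 0.25 = 6.0575
  [4.25→4.75]: (23.74+21.91)/2 × 0.5 = 11.4125
  Sum = 157.03 µg/mL·hr
IV tail: 21.91/0.161 = 136.087; AUC_iv,0→∞ = 157.03 + 136.087 = 293.117 µg/mL·hr
Trapezoidal AUC_0→5.25 (oral suspension):
  [0→0.5]: (0.00+13.16)/2 × 0.5 = 3.29
  [0.5→3.5]: (13.16+19.24)/2 × 3 = 48.6
  [3.5→5]: (19.24+15.41)/2 × 1.5 = 25.9875
  [5→5.25]: (15.41+14.82)/2 × 0.25 = 3.77875
  Sum = 81.65625 µg/mL·hr
oral suspension tail: 14.82/0.161 = 92.050; AUC_ev,0→∞ = 81.65625 + 92.050 = 173.70625 µg/mL·hr
F = (AUC_ev/D_ev)/(AUC_iv/D_iv) = (173.70625/20)/(293.117/10) = 8.6853125/29.3117 = 0.2963

F = 0.296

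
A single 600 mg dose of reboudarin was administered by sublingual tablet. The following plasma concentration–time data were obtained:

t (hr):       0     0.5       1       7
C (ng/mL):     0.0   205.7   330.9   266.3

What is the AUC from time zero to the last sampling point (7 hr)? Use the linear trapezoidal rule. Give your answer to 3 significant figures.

Trapezoidal AUC_0→7:
  [0→0.5]: (0.0+205.7)/2 × 0.5 = 51.425
  [0.5→1]: (205.7+330.9)/2 × 0.5 = 134.15
  [1→7]: (330.9+266.3)/2 × 6 = 1791.6
  Sum = 1977.175 ng/mL·hr

AUC = 1980 ng/mL·hr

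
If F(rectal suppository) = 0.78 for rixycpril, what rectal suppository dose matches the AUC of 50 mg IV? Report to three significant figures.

For equal systemic exposure: F × D_ev = D_iv
D_ev = D_iv / F = 50 / 0.78 = 64.1026 mg

D_rectal = 64.1 mg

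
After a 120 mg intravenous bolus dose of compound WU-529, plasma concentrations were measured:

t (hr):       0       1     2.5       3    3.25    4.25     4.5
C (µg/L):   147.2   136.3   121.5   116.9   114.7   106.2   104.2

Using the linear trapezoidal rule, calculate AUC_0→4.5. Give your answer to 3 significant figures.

Trapezoidal AUC_0→4.5:
  [0→1]: (147.2+136.3)/2 × 1 = 141.75
  [1→2.5]: (136.3+121.5)/2 × 1.5 = 193.35
  [2.5→3]: (121.5+116.9)/2 × 0.5 = 59.6
  [3→3.25]: (116.9+114.7)/2 × 0.25 = 28.95
  [3.25→4.25]: (114.7+106.2)/2 × 1 = 110.45
  [4.25→4.5]: (106.2+104.2)/2 × 0.25 = 26.3
  Sum = 560.4 µg/L·hr

AUC = 560 µg/L·hr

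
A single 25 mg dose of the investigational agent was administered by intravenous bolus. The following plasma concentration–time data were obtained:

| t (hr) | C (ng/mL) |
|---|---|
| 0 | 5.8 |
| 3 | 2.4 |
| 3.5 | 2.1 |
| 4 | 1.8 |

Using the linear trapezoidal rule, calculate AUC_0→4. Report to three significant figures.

Trapezoidal AUC_0→4:
  [0→3]: (5.8+2.4)/2 × 3 = 12.3
  [3→3.5]: (2.4+2.1)/2 × 0.5 = 1.125
  [3.5→4]: (2.1+1.8)/2 × 0.5 = 0.975
  Sum = 14.4 ng/mL·hr

AUC = 14.4 ng/mL·hr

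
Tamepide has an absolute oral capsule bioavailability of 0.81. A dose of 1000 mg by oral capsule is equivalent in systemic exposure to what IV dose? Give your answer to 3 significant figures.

D_iv = 810 mg

Systemic exposure from an extravascular dose = F × D_ev, so the equivalent IV dose is F × D_ev.
D_iv = F × D_ev = 0.81 × 1000 = 810 mg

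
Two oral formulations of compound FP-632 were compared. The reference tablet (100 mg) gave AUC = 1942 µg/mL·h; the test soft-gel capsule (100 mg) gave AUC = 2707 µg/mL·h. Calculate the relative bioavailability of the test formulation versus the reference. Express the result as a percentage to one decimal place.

F_rel = (AUC_test/D_test) / (AUC_ref/D_ref)
      = (2707/100) / (1942/100)
      = 27.07 / 19.42 = 1.3939 = 139.39%

F_rel = 139.4%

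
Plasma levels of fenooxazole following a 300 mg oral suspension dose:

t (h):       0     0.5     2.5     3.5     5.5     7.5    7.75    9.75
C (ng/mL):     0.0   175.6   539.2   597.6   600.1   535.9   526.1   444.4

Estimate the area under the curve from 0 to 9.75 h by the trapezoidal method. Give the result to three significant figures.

Trapezoidal AUC_0→9.75:
  [0→0.5]: (0.0+175.6)/2 × 0.5 = 43.9
  [0.5→2.5]: (175.6+539.2)/2 × 2 = 714.8
  [2.5→3.5]: (539.2+597.6)/2 × 1 = 568.4
  [3.5→5.5]: (597.6+600.1)/2 × 2 = 1197.7
  [5.5→7.5]: (600.1+535.9)/2 × 2 = 1136.0
  [7.5→7.75]: (535.9+526.1)/2 × 0.25 = 132.75
  [7.75→9.75]: (526.1+444.4)/2 × 2 = 970.5
  Sum = 4764.05 ng/mL·h

AUC = 4760 ng/mL·h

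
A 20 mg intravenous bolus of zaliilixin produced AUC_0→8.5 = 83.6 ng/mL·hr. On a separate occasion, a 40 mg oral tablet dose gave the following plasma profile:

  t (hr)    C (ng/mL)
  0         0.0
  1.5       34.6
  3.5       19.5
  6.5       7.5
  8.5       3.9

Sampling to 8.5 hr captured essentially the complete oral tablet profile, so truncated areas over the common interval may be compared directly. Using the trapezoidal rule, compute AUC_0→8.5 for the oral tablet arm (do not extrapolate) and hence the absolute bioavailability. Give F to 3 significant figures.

Trapezoidal AUC_0→8.5 (oral tablet):
  [0→1.5]: (0.0+34.6)/2 × 1.5 = 25.95
  [1.5→3.5]: (34.6+19.5)/2 × 2 = 54.1
  [3.5→6.5]: (19.5+7.5)/2 × 3 = 40.5
  [6.5→8.5]: (7.5+3.9)/2 × 2 = 11.4
  Sum = 131.95 ng/mL·hr
F = (AUC_ev/D_ev)/(AUC_iv/D_iv) = (131.95/40)/(83.6/20) = 3.29875/4.18 = 0.7892

F = 0.789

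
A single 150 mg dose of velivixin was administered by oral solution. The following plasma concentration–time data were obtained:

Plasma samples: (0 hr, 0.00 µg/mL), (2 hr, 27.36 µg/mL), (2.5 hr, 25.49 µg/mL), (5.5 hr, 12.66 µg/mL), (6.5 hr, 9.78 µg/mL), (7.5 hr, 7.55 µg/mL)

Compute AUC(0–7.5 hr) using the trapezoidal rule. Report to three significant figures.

AUC = 118 µg/mL·hr

Trapezoidal AUC_0→7.5:
  [0→2]: (0.00+27.36)/2 × 2 = 27.36
  [2→2.5]: (27.36+25.49)/2 × 0.5 = 13.2125
  [2.5→5.5]: (25.49+12.66)/2 × 3 = 57.225
  [5.5→6.5]: (12.66+9.78)/2 × 1 = 11.22
  [6.5→7.5]: (9.78+7.55)/2 × 1 = 8.665
  Sum = 117.6825 µg/mL·hr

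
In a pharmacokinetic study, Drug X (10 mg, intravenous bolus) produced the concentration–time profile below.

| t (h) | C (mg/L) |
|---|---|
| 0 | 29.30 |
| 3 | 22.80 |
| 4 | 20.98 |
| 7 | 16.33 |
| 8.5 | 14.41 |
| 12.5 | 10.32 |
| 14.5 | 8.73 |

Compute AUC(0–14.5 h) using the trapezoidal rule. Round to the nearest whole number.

Trapezoidal AUC_0→14.5:
  [0→3]: (29.30+22.80)/2 × 3 = 78.15
  [3→4]: (22.80+20.98)/2 × 1 = 21.89
  [4→7]: (20.98+16.33)/2 × 3 = 55.965
  [7→8.5]: (16.33+14.41)/2 × 1.5 = 23.055
  [8.5→12.5]: (14.41+10.32)/2 × 4 = 49.46
  [12.5→14.5]: (10.32+8.73)/2 × 2 = 19.05
  Sum = 247.57 mg/L·h

AUC = 248 mg/L·h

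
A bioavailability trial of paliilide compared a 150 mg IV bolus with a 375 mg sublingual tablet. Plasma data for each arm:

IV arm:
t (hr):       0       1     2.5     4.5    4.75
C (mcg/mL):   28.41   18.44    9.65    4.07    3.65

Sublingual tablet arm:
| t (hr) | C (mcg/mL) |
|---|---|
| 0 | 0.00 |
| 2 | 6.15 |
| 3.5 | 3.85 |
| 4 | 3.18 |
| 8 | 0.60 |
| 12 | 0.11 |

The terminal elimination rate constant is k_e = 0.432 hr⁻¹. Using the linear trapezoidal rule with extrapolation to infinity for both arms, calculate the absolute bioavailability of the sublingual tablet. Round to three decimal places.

F = 0.146

Trapezoidal AUC_0→4.75 (IV):
  [0→1]: (28.41+18.44)/2 × 1 = 23.425
  [1→2.5]: (18.44+9.65)/2 × 1.5 = 21.0675
  [2.5→4.5]: (9.65+4.07)/2 × 2 = 13.72
  [4.5→4.75]: (4.07+3.65)/2 × 0.25 = 0.965
  Sum = 59.1775 mcg/mL·hr
IV tail: 3.65/0.432 = 8.449; AUC_iv,0→∞ = 59.1775 + 8.449 = 67.6265 mcg/mL·hr
Trapezoidal AUC_0→12 (sublingual tablet):
  [0→2]: (0.00+6.15)/2 × 2 = 6.15
  [2→3.5]: (6.15+3.85)/2 × 1.5 = 7.5
  [3.5→4]: (3.85+3.18)/2 × 0.5 = 1.7575
  [4→8]: (3.18+0.60)/2 × 4 = 7.56
  [8→12]: (0.60+0.11)/2 × 4 = 1.42
  Sum = 24.3875 mcg/mL·hr
sublingual tablet tail: 0.11/0.432 = 0.255; AUC_ev,0→∞ = 24.3875 + 0.255 = 24.6425 mcg/mL·hr
F = (AUC_ev/D_ev)/(AUC_iv/D_iv) = (24.6425/375)/(67.6265/150) = 0.0657133/0.450843 = 0.1458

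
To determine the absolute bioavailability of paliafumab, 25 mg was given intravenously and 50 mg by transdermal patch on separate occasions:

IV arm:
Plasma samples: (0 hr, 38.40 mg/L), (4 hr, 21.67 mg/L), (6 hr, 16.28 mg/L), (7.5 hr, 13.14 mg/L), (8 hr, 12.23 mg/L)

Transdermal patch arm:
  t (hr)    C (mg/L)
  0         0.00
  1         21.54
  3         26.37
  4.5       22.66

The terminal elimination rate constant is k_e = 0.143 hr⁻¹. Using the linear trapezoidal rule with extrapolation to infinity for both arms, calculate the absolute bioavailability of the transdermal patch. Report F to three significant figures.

F = 0.467

Trapezoidal AUC_0→8 (IV):
  [0→4]: (38.40+21.67)/2 × 4 = 120.14
  [4→6]: (21.67+16.28)/2 × 2 = 37.95
  [6→7.5]: (16.28+13.14)/2 × 1.5 = 22.065
  [7.5→8]: (13.14+12.23)/2 × 0.5 = 6.3425
  Sum = 186.4975 mg/L·hr
IV tail: 12.23/0.143 = 85.524; AUC_iv,0→∞ = 186.4975 + 85.524 = 272.0215 mg/L·hr
Trapezoidal AUC_0→4.5 (transdermal patch):
  [0→1]: (0.00+21.54)/2 × 1 = 10.77
  [1→3]: (21.54+26.37)/2 × 2 = 47.91
  [3→4.5]: (26.37+22.66)/2 × 1.5 = 36.7725
  Sum = 95.4525 mg/L·hr
transdermal patch tail: 22.66/0.143 = 158.462; AUC_ev,0→∞ = 95.4525 + 158.462 = 253.9145 mg/L·hr
F = (AUC_ev/D_ev)/(AUC_iv/D_iv) = (253.9145/50)/(272.0215/25) = 5.07829/10.88086 = 0.4667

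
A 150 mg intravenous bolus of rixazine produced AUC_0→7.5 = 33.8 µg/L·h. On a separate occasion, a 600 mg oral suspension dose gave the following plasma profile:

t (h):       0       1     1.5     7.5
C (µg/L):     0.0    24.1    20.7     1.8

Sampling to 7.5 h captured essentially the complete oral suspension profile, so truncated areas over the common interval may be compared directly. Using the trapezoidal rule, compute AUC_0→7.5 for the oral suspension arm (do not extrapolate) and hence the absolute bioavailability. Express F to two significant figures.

Trapezoidal AUC_0→7.5 (oral suspension):
  [0→1]: (0.0+24.1)/2 × 1 = 12.05
  [1→1.5]: (24.1+20.7)/2 × 0.5 = 11.2
  [1.5→7.5]: (20.7+1.8)/2 × 6 = 67.5
  Sum = 90.75 µg/L·h
F = (AUC_ev/D_ev)/(AUC_iv/D_iv) = (90.75/600)/(33.8/150) = 0.15125/0.225333 = 0.6712

F = 0.67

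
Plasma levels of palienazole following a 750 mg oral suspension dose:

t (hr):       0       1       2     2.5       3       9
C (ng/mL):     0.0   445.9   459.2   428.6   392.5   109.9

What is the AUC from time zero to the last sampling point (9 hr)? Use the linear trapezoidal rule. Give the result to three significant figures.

Trapezoidal AUC_0→9:
  [0→1]: (0.0+445.9)/2 × 1 = 222.95
  [1→2]: (445.9+459.2)/2 × 1 = 452.55
  [2→2.5]: (459.2+428.6)/2 × 0.5 = 221.95
  [2.5→3]: (428.6+392.5)/2 × 0.5 = 205.275
  [3→9]: (392.5+109.9)/2 × 6 = 1507.2
  Sum = 2609.925 ng/mL·hr

AUC = 2610 ng/mL·hr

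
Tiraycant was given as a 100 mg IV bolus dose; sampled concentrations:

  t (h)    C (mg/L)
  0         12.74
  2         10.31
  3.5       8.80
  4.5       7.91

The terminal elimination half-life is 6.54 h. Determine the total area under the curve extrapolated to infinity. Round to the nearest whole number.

AUC = 120 mg/L·h

Trapezoidal AUC_0→4.5:
  [0→2]: (12.74+10.31)/2 × 2 = 23.05
  [2→3.5]: (10.31+8.80)/2 × 1.5 = 14.3325
  [3.5→4.5]: (8.80+7.91)/2 × 1 = 8.355
  Sum = 45.7375 mg/L·h
k_e = ln2 / t½ = 0.693147 / 6.54 = 0.1060 h^-1
Extrapolated tail: C_last / k_e = 7.91 / 0.106 = 74.623
AUC_0→∞ = 45.7375 + 74.623 = 120.3605 mg/L·h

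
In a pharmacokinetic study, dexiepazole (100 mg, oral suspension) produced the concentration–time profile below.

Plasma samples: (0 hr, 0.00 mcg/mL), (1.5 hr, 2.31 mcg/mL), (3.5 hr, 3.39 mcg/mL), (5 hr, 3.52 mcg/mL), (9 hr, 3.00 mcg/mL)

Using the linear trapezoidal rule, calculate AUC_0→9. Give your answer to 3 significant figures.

AUC = 25.7 mcg/mL·hr

Trapezoidal AUC_0→9:
  [0→1.5]: (0.00+2.31)/2 × 1.5 = 1.7325
  [1.5→3.5]: (2.31+3.39)/2 × 2 = 5.7
  [3.5→5]: (3.39+3.52)/2 × 1.5 = 5.1825
  [5→9]: (3.52+3.00)/2 × 4 = 13.04
  Sum = 25.655 mcg/mL·hr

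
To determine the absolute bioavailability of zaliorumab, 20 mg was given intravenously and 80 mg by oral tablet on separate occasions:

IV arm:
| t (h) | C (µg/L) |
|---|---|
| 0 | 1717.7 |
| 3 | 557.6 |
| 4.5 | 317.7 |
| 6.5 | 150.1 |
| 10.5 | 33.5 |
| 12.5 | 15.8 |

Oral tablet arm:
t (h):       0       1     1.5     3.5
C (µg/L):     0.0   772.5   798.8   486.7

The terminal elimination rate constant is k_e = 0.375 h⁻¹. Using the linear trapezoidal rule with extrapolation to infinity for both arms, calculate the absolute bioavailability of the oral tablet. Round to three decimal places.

F = 0.168

Trapezoidal AUC_0→12.5 (IV):
  [0→3]: (1717.7+557.6)/2 × 3 = 3412.95
  [3→4.5]: (557.6+317.7)/2 × 1.5 = 656.475
  [4.5→6.5]: (317.7+150.1)/2 × 2 = 467.8
  [6.5→10.5]: (150.1+33.5)/2 × 4 = 367.2
  [10.5→12.5]: (33.5+15.8)/2 × 2 = 49.3
  Sum = 4953.725 µg/L·h
IV tail: 15.8/0.375 = 42.133; AUC_iv,0→∞ = 4953.725 + 42.133 = 4995.858 µg/L·h
Trapezoidal AUC_0→3.5 (oral tablet):
  [0→1]: (0.0+772.5)/2 × 1 = 386.25
  [1→1.5]: (772.5+798.8)/2 × 0.5 = 392.825
  [1.5→3.5]: (798.8+486.7)/2 × 2 = 1285.5
  Sum = 2064.575 µg/L·h
oral tablet tail: 486.7/0.375 = 1297.867; AUC_ev,0→∞ = 2064.575 + 1297.867 = 3362.442 µg/L·h
F = (AUC_ev/D_ev)/(AUC_iv/D_iv) = (3362.442/80)/(4995.858/20) = 42.030525/249.7929 = 0.1683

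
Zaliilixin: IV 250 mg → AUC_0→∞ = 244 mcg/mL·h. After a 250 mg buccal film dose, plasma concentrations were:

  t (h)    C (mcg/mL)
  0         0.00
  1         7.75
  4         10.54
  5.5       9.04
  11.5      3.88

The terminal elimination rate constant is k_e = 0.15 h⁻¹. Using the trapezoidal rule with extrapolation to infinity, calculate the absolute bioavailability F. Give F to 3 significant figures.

Trapezoidal AUC_0→11.5 (buccal film):
  [0→1]: (0.00+7.75)/2 × 1 = 3.875
  [1→4]: (7.75+10.54)/2 × 3 = 27.435
  [4→5.5]: (10.54+9.04)/2 × 1.5 = 14.685
  [5.5→11.5]: (9.04+3.88)/2 × 6 = 38.76
  Sum = 84.755 mcg/mL·h
Tail: C_last/k_e = 3.88/0.15 = 25.867
AUC_0→∞ (buccal film) = 84.755 + 25.867 = 110.622 mcg/mL·h
F = (AUC_ev/D_ev)/(AUC_iv/D_iv) = (110.622/250)/(244/250) = 0.442488/0.976 = 0.4534

F = 0.453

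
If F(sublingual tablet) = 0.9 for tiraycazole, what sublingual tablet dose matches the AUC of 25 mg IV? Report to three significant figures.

For equal systemic exposure: F × D_ev = D_iv
D_ev = D_iv / F = 25 / 0.9 = 27.7778 mg

D_sublingual = 27.8 mg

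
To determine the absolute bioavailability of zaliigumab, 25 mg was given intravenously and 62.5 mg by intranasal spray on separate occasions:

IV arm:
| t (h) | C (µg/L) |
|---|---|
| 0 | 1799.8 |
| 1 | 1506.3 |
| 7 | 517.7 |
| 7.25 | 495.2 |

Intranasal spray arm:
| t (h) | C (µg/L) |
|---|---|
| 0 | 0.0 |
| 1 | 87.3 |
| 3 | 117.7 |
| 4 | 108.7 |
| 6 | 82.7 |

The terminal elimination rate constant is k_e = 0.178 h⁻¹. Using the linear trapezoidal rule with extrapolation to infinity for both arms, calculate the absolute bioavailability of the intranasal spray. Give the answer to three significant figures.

Trapezoidal AUC_0→7.25 (IV):
  [0→1]: (1799.8+1506.3)/2 × 1 = 1653.05
  [1→7]: (1506.3+517.7)/2 × 6 = 6072.0
  [7→7.25]: (517.7+495.2)/2 × 0.25 = 126.6125
  Sum = 7851.6625 µg/L·h
IV tail: 495.2/0.178 = 2782.022; AUC_iv,0→∞ = 7851.6625 + 2782.022 = 10633.6845 µg/L·h
Trapezoidal AUC_0→6 (intranasal spray):
  [0→1]: (0.0+87.3)/2 × 1 = 43.65
  [1→3]: (87.3+117.7)/2 × 2 = 205.0
  [3→4]: (117.7+108.7)/2 × 1 = 113.2
  [4→6]: (108.7+82.7)/2 × 2 = 191.4
  Sum = 553.25 µg/L·h
intranasal spray tail: 82.7/0.178 = 464.607; AUC_ev,0→∞ = 553.25 + 464.607 = 1017.857 µg/L·h
F = (AUC_ev/D_ev)/(AUC_iv/D_iv) = (1017.857/62.5)/(10633.6845/25) = 16.285712/425.34738 = 0.0383

F = 0.0383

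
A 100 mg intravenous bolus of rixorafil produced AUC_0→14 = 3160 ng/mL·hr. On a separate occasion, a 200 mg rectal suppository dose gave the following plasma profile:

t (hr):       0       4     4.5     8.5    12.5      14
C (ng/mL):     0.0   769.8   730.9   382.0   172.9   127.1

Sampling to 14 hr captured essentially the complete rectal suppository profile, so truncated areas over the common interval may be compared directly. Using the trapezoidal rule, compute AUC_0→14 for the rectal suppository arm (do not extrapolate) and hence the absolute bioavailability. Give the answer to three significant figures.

Trapezoidal AUC_0→14 (rectal suppository):
  [0→4]: (0.0+769.8)/2 × 4 = 1539.6
  [4→4.5]: (769.8+730.9)/2 × 0.5 = 375.175
  [4.5→8.5]: (730.9+382.0)/2 × 4 = 2225.8
  [8.5→12.5]: (382.0+172.9)/2 × 4 = 1109.8
  [12.5→14]: (172.9+127.1)/2 × 1.5 = 225.0
  Sum = 5475.375 ng/mL·hr
F = (AUC_ev/D_ev)/(AUC_iv/D_iv) = (5475.375/200)/(3160/100) = 27.376875/31.6 = 0.8664

F = 0.866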